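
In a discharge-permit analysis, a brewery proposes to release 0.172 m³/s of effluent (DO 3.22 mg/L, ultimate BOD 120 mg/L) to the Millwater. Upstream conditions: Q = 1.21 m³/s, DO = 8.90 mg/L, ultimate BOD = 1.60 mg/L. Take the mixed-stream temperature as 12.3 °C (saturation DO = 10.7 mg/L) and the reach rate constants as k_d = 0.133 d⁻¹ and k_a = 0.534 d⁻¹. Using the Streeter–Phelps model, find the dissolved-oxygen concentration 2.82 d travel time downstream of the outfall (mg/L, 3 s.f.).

Mixed DO = (1.21×8.90 + 0.172×3.22)/(1.21+0.172) = 11.32/1.382 = 8.193 mg/L.
Mixed L₀ = (1.21×1.60 + 0.172×120)/(1.382) = 22.58/1.382 = 16.34 mg/L.
Initial deficit D₀ = C_s − DO₀ = 10.7 − 8.193 = 2.507 mg/L.
D(2.82) = [0.133×16.34/(0.534−0.133)](e^(−0.133×2.82) − e^(−0.534×2.82)) + 2.507 e^(−0.534×2.82)
= 5.418 × (0.6872 − 0.2218) + 2.507 × 0.2218 = 3.078 mg/L.
DO = 10.7 − 3.078 = 7.622 mg/L.

DO ≈ 7.62 mg/L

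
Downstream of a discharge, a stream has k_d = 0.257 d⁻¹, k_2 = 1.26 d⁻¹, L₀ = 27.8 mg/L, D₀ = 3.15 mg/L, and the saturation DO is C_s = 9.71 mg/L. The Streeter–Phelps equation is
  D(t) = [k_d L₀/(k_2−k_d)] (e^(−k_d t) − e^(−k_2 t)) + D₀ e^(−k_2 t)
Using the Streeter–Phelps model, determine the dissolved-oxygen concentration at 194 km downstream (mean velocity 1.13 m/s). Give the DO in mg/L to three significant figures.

Travel time t = x/v = 194 km / (1.13 m/s) = 194000 m / 1.13 m/s = 171700 s = 1.987 d.
k_d L₀/(k_2−k_d) = 0.257×27.8/(1.26−0.257) = 7.145/1.003 = 7.123 mg/L.
e^(−k_d t) = e^(−0.257×1.987) = 0.6001; e^(−k_2 t) = e^(−1.26×1.987) = 0.08178.
D = 7.123 × (0.6001 − 0.08178) + 3.15 × 0.08178 = 3.692 + 0.2576 = 3.950 mg/L.
DO = C_s − D = 9.71 − 3.950 = 5.760 mg/L.

DO ≈ 5.76 mg/L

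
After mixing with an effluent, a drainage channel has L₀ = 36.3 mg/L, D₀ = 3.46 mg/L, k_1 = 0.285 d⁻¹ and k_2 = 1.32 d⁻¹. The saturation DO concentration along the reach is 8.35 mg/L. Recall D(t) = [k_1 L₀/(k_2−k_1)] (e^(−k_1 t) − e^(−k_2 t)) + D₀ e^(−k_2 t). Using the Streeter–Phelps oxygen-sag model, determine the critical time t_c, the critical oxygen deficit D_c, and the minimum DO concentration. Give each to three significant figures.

With k_2/k_1 = 4.632 and 1 − D₀(k_2−k_1)/(k_1 L₀) = 0.6538,
t_c = ln(4.632 × 0.6538) / (1.32 − 0.285) = ln(3.028) / 1.035 = 1.108/1.035 = 1.071 d.
L(t_c) = L₀ e^(−k_1 t_c) = 36.3 × 0.7370 = 26.75 mg/L, and at the critical point k_2 D_c = k_1 L, so D_c = (0.285/1.32) × 26.75 = 5.777 mg/L.
Minimum DO = C_s − D_c = 8.35 − 5.777 = 2.573 mg/L.

t_c ≈ 1.07 d; D_c ≈ 5.78 mg/L; min DO ≈ 2.57 mg/L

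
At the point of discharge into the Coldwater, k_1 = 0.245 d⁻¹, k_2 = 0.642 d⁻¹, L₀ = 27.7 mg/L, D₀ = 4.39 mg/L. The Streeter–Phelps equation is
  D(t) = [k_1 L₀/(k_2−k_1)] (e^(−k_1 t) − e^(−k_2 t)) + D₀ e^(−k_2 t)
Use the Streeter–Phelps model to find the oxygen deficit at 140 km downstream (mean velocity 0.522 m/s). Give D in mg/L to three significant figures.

Travel time t = x/v = 140 km / (0.522 m/s) = 140000 m / 0.522 m/s = 268200 s = 3.104 d.
k_1 L₀/(k_2−k_1) = 0.245×27.7/(0.642−0.245) = 6.786/0.3970 = 17.09 mg/L.
e^(−k_1 t) = e^(−0.245×3.104) = 0.4674; e^(−k_2 t) = e^(−0.642×3.104) = 0.1363.
D = 17.09 × (0.4674 − 0.1363) + 4.39 × 0.1363 = 5.660 + 0.5984 = 6.259 mg/L.

D ≈ 6.26 mg/L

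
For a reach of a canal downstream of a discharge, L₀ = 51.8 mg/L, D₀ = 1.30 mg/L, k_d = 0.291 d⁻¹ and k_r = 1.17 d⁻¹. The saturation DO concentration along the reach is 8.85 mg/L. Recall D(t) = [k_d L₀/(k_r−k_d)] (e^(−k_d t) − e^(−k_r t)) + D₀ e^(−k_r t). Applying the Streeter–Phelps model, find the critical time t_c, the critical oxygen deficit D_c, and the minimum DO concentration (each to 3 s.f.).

t_c ≈ 1.49 d; D_c ≈ 8.34 mg/L; min DO ≈ 0.507 mg/L

At the critical point dD/dt = 0, so k_d L₀ e^(−k_d t) = k_r D. Substituting D(t) from the Streeter–Phelps equation and solving for t gives
t_c = ln[(k_r/k_d)(1 − D₀(k_r−k_d)/(k_d L₀))] / (k_r−k_d).
Here k_r−k_d = 0.8790 d⁻¹ and 1 − D₀(k_r−k_d)/(k_d L₀) = 1 − 1.30×0.8790/(0.291×51.8) = 0.9242, so
t_c = ln(4.021 × 0.9242) / 0.8790 = 1.313 / 0.8790 = 1.493 d.
L(t_c) = L₀ e^(−k_d t_c) = 51.8 × 0.6476 = 33.54 mg/L, and at the critical point k_r D_c = k_d L, so D_c = (0.291/1.17) × 33.54 = 8.343 mg/L.
Minimum DO = C_s − D_c = 8.85 − 8.343 = 0.5071 mg/L.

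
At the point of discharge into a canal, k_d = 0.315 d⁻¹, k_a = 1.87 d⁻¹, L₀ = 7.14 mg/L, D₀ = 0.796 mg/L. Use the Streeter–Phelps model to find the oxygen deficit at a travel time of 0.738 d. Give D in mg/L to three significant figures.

D ≈ 0.983 mg/L

k_d L₀/(k_a−k_d) = 0.315×7.14/(1.87−0.315) = 2.249/1.555 = 1.446 mg/L.
e^(−k_d t) = e^(−0.315×0.7380) = 0.7926; e^(−k_a t) = e^(−1.87×0.7380) = 0.2516.
D = 1.446 × (0.7926 − 0.2516) + 0.796 × 0.2516 = 0.7825 + 0.2002 = 0.9827 mg/L.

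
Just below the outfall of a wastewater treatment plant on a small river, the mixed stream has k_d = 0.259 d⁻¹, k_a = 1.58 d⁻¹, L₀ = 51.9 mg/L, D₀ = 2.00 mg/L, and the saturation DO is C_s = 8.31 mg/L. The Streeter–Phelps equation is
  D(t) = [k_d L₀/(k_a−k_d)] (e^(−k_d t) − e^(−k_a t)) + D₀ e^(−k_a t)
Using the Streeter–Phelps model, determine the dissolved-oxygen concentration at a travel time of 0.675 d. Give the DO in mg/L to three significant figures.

k_d L₀/(k_a−k_d) = 0.259×51.9/(1.58−0.259) = 13.44/1.321 = 10.18 mg/L.
e^(−k_d t) = e^(−0.259×0.6750) = 0.8396; e^(−k_a t) = e^(−1.58×0.6750) = 0.3442.
D = 10.18 × (0.8396 − 0.3442) + 2.00 × 0.3442 = 5.041 + 0.6884 = 5.729 mg/L.
DO = C_s − D = 8.31 − 5.729 = 2.581 mg/L.

DO ≈ 2.58 mg/L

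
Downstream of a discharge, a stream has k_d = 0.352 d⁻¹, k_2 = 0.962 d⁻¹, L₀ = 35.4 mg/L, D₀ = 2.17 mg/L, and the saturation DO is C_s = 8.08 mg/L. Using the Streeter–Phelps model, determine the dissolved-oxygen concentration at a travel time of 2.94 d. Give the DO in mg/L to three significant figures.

DO ≈ 1.90 mg/L

k_d L₀/(k_2−k_d) = 0.352×35.4/(0.962−0.352) = 12.46/0.6100 = 20.43 mg/L.
e^(−k_d t) = e^(−0.352×2.940) = 0.3553; e^(−k_2 t) = e^(−0.962×2.940) = 0.05911.
D = 20.43 × (0.3553 − 0.05911) + 2.17 × 0.05911 = 6.050 + 0.1283 = 6.178 mg/L.
DO = C_s − D = 8.08 − 6.178 = 1.902 mg/L.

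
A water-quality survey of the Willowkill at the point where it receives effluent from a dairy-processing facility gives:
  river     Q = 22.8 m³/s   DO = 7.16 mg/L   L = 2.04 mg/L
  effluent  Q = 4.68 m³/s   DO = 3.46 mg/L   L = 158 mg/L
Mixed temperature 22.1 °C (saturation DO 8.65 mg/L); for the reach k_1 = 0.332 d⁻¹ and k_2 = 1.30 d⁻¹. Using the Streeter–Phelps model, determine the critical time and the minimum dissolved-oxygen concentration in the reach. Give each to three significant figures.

Mixed DO = (22.8×7.16 + 4.68×3.46)/(22.8+4.68) = 179.4/27.48 = 6.530 mg/L.
Mixed L₀ = (22.8×2.04 + 4.68×158)/(27.48) = 786.0/27.48 = 28.60 mg/L.
Initial deficit D₀ = C_s − DO₀ = 8.65 − 6.530 = 2.120 mg/L.
t_c = (1/0.9680) ln[(1.30/0.332)(1 − 2.120×0.9680/(0.332×28.60))] = 1.033 × ln(3.069) = 1.159 d.
D_c = (0.332/1.30) × 28.60 × e^(−0.332×1.159) = 0.2554 × 28.60 × 0.6807 = 4.972 mg/L.
Minimum DO = 8.65 − 4.972 = 3.678 mg/L.

t_c ≈ 1.16 d; minimum DO ≈ 3.68 mg/L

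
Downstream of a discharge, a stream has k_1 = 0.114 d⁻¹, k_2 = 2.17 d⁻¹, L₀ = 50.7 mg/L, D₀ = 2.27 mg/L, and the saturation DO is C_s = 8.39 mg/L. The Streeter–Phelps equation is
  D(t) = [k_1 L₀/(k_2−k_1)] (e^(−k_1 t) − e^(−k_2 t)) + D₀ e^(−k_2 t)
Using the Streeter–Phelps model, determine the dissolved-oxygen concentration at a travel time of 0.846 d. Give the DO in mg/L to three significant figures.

k_1 L₀/(k_2−k_1) = 0.114×50.7/(2.17−0.114) = 5.780/2.056 = 2.811 mg/L.
e^(−k_1 t) = e^(−0.114×0.8460) = 0.9081; e^(−k_2 t) = e^(−2.17×0.8460) = 0.1595.
D = 2.811 × (0.9081 − 0.1595) + 2.27 × 0.1595 = 2.104 + 0.3620 = 2.466 mg/L.
DO = C_s − D = 8.39 − 2.466 = 5.924 mg/L.

DO ≈ 5.92 mg/L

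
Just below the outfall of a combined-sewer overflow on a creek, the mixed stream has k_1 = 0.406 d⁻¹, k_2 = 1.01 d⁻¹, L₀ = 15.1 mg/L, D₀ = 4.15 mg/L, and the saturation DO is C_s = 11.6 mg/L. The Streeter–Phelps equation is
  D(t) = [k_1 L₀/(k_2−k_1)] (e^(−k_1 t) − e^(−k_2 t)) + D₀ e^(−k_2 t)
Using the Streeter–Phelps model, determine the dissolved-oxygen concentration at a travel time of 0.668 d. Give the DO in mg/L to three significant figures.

k_1 L₀/(k_2−k_1) = 0.406×15.1/(1.01−0.406) = 6.131/0.6040 = 10.15 mg/L.
e^(−k_1 t) = e^(−0.406×0.6680) = 0.7625; e^(−k_2 t) = e^(−1.01×0.6680) = 0.5093.
D = 10.15 × (0.7625 − 0.5093) + 4.15 × 0.5093 = 2.569 + 2.114 = 4.683 mg/L.
DO = C_s − D = 11.6 − 4.683 = 6.917 mg/L.

DO ≈ 6.92 mg/L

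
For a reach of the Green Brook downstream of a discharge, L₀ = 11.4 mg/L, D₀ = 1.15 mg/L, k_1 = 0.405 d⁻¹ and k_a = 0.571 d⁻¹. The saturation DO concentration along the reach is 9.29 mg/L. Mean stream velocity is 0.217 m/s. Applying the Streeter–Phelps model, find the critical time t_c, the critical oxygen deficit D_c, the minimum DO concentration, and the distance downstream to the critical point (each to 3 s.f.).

t_c ≈ 1.81 d; D_c ≈ 3.88 mg/L; min DO ≈ 5.41 mg/L; x_c ≈ 34.0 km

At the critical point dD/dt = 0, so k_1 L₀ e^(−k_1 t) = k_a D. Substituting D(t) from the Streeter–Phelps equation and solving for t gives
t_c = ln[(k_a/k_1)(1 − D₀(k_a−k_1)/(k_1 L₀))] / (k_a−k_1).
Here k_a−k_1 = 0.1660 d⁻¹ and 1 − D₀(k_a−k_1)/(k_1 L₀) = 1 − 1.15×0.1660/(0.405×11.4) = 0.9587, so
t_c = ln(1.410 × 0.9587) / 0.1660 = 0.3013 / 0.1660 = 1.815 d.
L(t_c) = L₀ e^(−k_1 t_c) = 11.4 × 0.4795 = 5.466 mg/L, and at the critical point k_a D_c = k_1 L, so D_c = (0.405/0.571) × 5.466 = 3.877 mg/L.
Minimum DO = C_s − D_c = 9.29 − 3.877 = 5.413 mg/L.
x_c = v t_c = 0.217 m/s × 1.815 d × 86400 s/d = 34030 m ≈ 34.0 km.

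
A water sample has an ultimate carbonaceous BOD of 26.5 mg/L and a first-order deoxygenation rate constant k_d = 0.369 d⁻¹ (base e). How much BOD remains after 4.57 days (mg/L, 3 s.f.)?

L_t = L₀ e^(−k_d t) = 26.5 × e^(−0.369×4.57) = 26.5 × 0.1852 = 4.908 mg/L.

L ≈ 4.91 mg/L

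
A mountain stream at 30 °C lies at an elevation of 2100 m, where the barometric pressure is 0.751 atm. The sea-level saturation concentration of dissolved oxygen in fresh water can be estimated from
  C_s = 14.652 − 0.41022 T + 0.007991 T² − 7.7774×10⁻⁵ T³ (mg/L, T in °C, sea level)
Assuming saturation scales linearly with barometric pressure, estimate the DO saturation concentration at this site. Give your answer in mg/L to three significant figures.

C_s ≈ 5.59 mg/L

At sea level: C_s = 14.652 − 0.41022×30 + 0.007991×30² − 7.7774×10⁻⁵×30³ = 7.437 mg/L.
Pressure correction: C_s' = 7.437 × 0.751 = 5.585 mg/L.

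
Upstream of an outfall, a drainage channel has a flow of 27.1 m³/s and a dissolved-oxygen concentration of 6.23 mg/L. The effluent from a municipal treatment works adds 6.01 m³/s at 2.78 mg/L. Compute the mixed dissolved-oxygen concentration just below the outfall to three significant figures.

5.60 mg/L

Flow-weighted mixing: C = (Q_r C_r + Q_w C_w)/(Q_r + Q_w)
= (27.1×6.23 + 6.01×2.78)/(27.1 + 6.01) = 185.5/33.11 = 5.604 mg/L.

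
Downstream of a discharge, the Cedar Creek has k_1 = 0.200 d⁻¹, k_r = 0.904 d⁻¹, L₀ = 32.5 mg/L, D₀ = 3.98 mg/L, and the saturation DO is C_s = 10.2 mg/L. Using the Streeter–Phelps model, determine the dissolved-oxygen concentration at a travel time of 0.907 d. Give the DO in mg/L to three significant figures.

DO ≈ 4.81 mg/L

k_1 L₀/(k_r−k_1) = 0.200×32.5/(0.904−0.200) = 6.500/0.7040 = 9.233 mg/L.
e^(−k_1 t) = e^(−0.200×0.9070) = 0.8341; e^(−k_r t) = e^(−0.904×0.9070) = 0.4405.
D = 9.233 × (0.8341 − 0.4405) + 3.98 × 0.4405 = 3.634 + 1.753 = 5.387 mg/L.
DO = C_s − D = 10.2 − 5.387 = 4.813 mg/L.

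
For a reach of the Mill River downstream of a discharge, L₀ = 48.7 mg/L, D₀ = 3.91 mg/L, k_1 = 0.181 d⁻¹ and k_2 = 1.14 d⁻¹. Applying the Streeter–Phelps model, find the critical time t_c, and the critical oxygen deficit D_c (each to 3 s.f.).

t_c ≈ 1.34 d; D_c ≈ 6.07 mg/L

With k_2/k_1 = 6.298 and 1 − D₀(k_2−k_1)/(k_1 L₀) = 0.5746,
t_c = ln(6.298 × 0.5746) / (1.14 − 0.181) = ln(3.619) / 0.9590 = 1.286/0.9590 = 1.341 d.
D_c = (k_1/k_2) L₀ e^(−k_1 t_c) = (0.181/1.14) × 48.7 × e^(−0.181×1.341) = 0.1588 × 48.7 × 0.7845 = 6.066 mg/L.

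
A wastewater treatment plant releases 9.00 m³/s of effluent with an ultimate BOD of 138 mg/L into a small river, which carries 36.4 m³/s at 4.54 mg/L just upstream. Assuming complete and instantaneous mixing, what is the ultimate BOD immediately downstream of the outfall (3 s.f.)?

Flow-weighted mixing: C = (Q_r C_r + Q_w C_w)/(Q_r + Q_w)
= (36.4×4.54 + 9.00×138)/(36.4 + 9.00) = 1407/45.40 = 31.00 mg/L.

31.0 mg/L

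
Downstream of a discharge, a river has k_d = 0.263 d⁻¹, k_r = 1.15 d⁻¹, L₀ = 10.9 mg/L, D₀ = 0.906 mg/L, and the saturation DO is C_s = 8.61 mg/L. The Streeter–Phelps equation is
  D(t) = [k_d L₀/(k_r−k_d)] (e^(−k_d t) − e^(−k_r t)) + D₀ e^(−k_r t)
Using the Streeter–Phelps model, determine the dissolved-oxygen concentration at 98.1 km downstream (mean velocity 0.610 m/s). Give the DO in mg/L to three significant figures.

Travel time t = x/v = 98.1 km / (0.610 m/s) = 98100 m / 0.610 m/s = 160800 s = 1.861 d.
k_d L₀/(k_r−k_d) = 0.263×10.9/(1.15−0.263) = 2.867/0.8870 = 3.232 mg/L.
e^(−k_d t) = e^(−0.263×1.861) = 0.6129; e^(−k_r t) = e^(−1.15×1.861) = 0.1176.
D = 3.232 × (0.6129 − 0.1176) + 0.906 × 0.1176 = 1.601 + 0.1065 = 1.707 mg/L.
DO = C_s − D = 8.61 − 1.707 = 6.903 mg/L.

DO ≈ 6.90 mg/L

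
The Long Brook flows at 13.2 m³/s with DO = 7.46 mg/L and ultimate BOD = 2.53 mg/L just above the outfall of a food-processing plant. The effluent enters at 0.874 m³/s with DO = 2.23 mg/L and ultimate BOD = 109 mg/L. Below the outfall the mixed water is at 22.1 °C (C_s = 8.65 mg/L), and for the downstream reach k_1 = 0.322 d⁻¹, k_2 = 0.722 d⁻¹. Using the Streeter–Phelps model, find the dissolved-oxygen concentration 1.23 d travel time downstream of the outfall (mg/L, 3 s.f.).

DO ≈ 6.10 mg/L

Mixed DO = (13.2×7.46 + 0.874×2.23)/(13.2+0.874) = 100.4/14.07 = 7.135 mg/L.
Mixed L₀ = (13.2×2.53 + 0.874×109)/(14.07) = 128.7/14.07 = 9.142 mg/L.
Initial deficit D₀ = C_s − DO₀ = 8.65 − 7.135 = 1.515 mg/L.
D(1.23) = [0.322×9.142/(0.722−0.322)](e^(−0.322×1.23) − e^(−0.722×1.23)) + 1.515 e^(−0.722×1.23)
= 7.359 × (0.6730 − 0.4115) + 1.515 × 0.4115 = 2.548 mg/L.
DO = 8.65 − 2.548 = 6.102 mg/L.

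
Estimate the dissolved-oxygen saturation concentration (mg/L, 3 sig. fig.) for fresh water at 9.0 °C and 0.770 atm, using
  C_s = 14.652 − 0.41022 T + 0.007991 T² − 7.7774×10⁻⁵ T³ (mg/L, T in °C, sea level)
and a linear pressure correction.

C_s ≈ 8.89 mg/L

At sea level: C_s = 14.652 − 0.41022×9.0 + 0.007991×9.0² − 7.7774×10⁻⁵×9.0³ = 11.55 mg/L.
Pressure correction: C_s' = 11.55 × 0.770 = 8.894 mg/L.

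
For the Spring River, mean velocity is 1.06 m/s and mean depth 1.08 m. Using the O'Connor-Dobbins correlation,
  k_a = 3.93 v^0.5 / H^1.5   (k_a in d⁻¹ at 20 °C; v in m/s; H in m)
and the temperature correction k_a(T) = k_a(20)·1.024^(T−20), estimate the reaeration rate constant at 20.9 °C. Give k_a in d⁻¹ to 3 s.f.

k_a(20) = 3.93 × 1.06^0.5 / 1.08^1.5 = 3.93 × 1.030 / 1.122 = 3.605 d⁻¹.
k_a(20.9) = 3.605 × 1.024^(20.9−20) = 3.605 × 1.022 = 3.683 d⁻¹.

k_a ≈ 3.68 d⁻¹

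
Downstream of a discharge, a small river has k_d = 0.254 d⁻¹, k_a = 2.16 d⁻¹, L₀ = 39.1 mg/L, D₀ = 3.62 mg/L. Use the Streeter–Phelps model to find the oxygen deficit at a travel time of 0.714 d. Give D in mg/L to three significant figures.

k_d L₀/(k_a−k_d) = 0.254×39.1/(2.16−0.254) = 9.931/1.906 = 5.211 mg/L.
e^(−k_d t) = e^(−0.254×0.7140) = 0.8341; e^(−k_a t) = e^(−2.16×0.7140) = 0.2139.
D = 5.211 × (0.8341 − 0.2139) + 3.62 × 0.2139 = 3.232 + 0.7743 = 4.006 mg/L.

D ≈ 4.01 mg/L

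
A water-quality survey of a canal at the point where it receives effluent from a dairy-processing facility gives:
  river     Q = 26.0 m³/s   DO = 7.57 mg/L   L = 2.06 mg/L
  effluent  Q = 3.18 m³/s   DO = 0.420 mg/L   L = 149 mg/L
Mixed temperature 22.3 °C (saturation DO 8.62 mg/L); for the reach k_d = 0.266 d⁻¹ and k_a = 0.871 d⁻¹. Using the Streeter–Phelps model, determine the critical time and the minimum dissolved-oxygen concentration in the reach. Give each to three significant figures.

t_c ≈ 1.53 d; minimum DO ≈ 4.94 mg/L

Mixed DO = (26.0×7.57 + 3.18×0.420)/(26.0+3.18) = 198.2/29.18 = 6.791 mg/L.
Mixed L₀ = (26.0×2.06 + 3.18×149)/(29.18) = 527.4/29.18 = 18.07 mg/L.
Initial deficit D₀ = C_s − DO₀ = 8.62 − 6.791 = 1.829 mg/L.
t_c = (1/0.6050) ln[(0.871/0.266)(1 − 1.829×0.6050/(0.266×18.07))] = 1.653 × ln(2.521) = 1.528 d.
D_c = (0.266/0.871) × 18.07 × e^(−0.266×1.528) = 0.3054 × 18.07 × 0.6660 = 3.676 mg/L.
Minimum DO = 8.62 − 3.676 = 4.944 mg/L.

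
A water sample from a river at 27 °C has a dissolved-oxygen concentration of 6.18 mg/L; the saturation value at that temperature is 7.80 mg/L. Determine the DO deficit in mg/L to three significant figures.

D = C_s − C = 7.80 − 6.18 = 1.62 mg/L.

D ≈ 1.62 mg/L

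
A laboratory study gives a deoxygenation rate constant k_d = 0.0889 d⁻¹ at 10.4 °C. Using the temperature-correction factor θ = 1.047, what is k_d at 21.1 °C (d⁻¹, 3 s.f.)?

k_d ≈ 0.145 d⁻¹

k_d(T₂) = k_d(T₁) · θ^(T₂−T₁) = 0.0889 × 1.047^(21.1−10.4)
= 0.0889 × 1.047^10.7 = 0.0889 × 1.635 = 0.1453 d⁻¹.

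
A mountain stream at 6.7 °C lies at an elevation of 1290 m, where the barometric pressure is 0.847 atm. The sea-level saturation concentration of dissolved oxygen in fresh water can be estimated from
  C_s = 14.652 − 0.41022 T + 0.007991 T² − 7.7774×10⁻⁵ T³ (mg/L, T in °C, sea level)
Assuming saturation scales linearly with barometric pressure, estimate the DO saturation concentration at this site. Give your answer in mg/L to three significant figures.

At sea level: C_s = 14.652 − 0.41022×6.7 + 0.007991×6.7² − 7.7774×10⁻⁵×6.7³ = 12.24 mg/L.
Pressure correction: C_s' = 12.24 × 0.847 = 10.37 mg/L.

C_s ≈ 10.4 mg/L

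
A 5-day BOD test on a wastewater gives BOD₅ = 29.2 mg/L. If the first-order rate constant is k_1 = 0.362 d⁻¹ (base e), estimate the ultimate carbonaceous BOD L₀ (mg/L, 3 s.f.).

L₀ ≈ 34.9 mg/L

BOD₅ = L₀(1 − e^(−5k_1)) ⇒ L₀ = BOD₅ / (1 − e^(−5×0.362))
= 29.2 / (1 − 0.1637) = 29.2 / 0.8363 = 34.91 mg/L.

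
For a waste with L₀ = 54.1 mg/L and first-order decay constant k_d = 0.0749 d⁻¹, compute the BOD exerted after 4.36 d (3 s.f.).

y_t = L₀(1 − e^(−k_d t)) = 54.1 × (1 − e^(−0.0749×4.36))
= 54.1 × (1 − 0.7214) = 54.1 × 0.2786 = 15.07 mg/L.

y ≈ 15.1 mg/L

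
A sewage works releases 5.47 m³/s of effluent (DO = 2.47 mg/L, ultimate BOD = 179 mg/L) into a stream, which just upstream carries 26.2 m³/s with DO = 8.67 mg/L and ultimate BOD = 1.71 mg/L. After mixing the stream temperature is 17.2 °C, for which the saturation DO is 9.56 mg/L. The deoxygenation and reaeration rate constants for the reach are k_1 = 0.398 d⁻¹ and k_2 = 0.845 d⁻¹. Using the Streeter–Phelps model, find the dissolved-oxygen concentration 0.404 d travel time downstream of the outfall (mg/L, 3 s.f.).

DO ≈ 4.12 mg/L

Mixed DO = (26.2×8.67 + 5.47×2.47)/(26.2+5.47) = 240.7/31.67 = 7.599 mg/L.
Mixed L₀ = (26.2×1.71 + 5.47×179)/(31.67) = 1024/31.67 = 32.33 mg/L.
Initial deficit D₀ = C_s − DO₀ = 9.56 − 7.599 = 1.961 mg/L.
D(0.404) = [0.398×32.33/(0.845−0.398)](e^(−0.398×0.404) − e^(−0.845×0.404)) + 1.961 e^(−0.845×0.404)
= 28.79 × (0.8515 − 0.7108) + 1.961 × 0.7108 = 5.444 mg/L.
DO = 9.56 − 5.444 = 4.116 mg/L.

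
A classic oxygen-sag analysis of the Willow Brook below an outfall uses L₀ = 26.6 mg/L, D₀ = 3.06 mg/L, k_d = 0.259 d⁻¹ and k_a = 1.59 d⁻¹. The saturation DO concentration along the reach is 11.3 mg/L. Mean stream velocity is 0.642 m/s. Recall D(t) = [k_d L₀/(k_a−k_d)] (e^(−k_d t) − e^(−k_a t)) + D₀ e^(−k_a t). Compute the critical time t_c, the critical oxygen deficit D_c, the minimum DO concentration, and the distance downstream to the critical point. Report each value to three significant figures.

t_c ≈ 0.691 d; D_c ≈ 3.62 mg/L; min DO ≈ 7.68 mg/L; x_c ≈ 38.3 km

With k_a/k_d = 6.139 and 1 − D₀(k_a−k_d)/(k_d L₀) = 0.4088,
t_c = ln(6.139 × 0.4088) / (1.59 − 0.259) = ln(2.510) / 1.331 = 0.9202/1.331 = 0.6913 d.
L(t_c) = L₀ e^(−k_d t_c) = 26.6 × 0.8361 = 22.24 mg/L, and at the critical point k_a D_c = k_d L, so D_c = (0.259/1.59) × 22.24 = 3.623 mg/L.
Minimum DO = C_s − D_c = 11.3 − 3.623 = 7.677 mg/L.
x_c = v t_c = 0.642 m/s × 0.6913 d × 86400 s/d = 38350 m ≈ 38.3 km.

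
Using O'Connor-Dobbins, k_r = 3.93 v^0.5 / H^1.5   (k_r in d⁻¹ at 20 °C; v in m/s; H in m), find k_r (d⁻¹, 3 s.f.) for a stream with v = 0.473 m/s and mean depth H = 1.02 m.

k_r ≈ 2.62 d⁻¹

k_r = 3.93 × 0.473^0.5 / 1.02^1.5 = 3.93 × 0.6877 / 1.030 = 2.624 d⁻¹.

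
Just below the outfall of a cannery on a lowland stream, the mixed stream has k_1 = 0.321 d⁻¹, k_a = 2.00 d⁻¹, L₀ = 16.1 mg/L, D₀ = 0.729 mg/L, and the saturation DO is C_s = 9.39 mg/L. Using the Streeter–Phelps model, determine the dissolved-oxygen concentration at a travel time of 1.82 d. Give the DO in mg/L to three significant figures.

k_1 L₀/(k_a−k_1) = 0.321×16.1/(2.00−0.321) = 5.168/1.679 = 3.078 mg/L.
e^(−k_1 t) = e^(−0.321×1.820) = 0.5575; e^(−k_a t) = e^(−2.00×1.820) = 0.02625.
D = 3.078 × (0.5575 − 0.02625) + 0.729 × 0.02625 = 1.635 + 0.01914 = 1.654 mg/L.
DO = C_s − D = 9.39 − 1.654 = 7.736 mg/L.

DO ≈ 7.74 mg/L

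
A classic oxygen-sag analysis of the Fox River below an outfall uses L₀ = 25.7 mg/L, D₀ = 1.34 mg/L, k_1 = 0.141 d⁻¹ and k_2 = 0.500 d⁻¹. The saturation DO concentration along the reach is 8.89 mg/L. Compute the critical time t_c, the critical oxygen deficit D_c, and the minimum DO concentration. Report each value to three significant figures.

t_c = [1/(k_2−k_1)] ln[(k_2/k_1)(1 − D₀(k_2−k_1)/(k_1 L₀))]
= [1/(0.500−0.141)] ln[(0.500/0.141)(1 − 1.34×0.3590/(0.141×25.7))]
= (1/0.3590) ln[3.546 × 0.8672] = 2.786 × ln(3.075) = 2.786 × 1.123 = 3.129 d.
L(t_c) = L₀ e^(−k_1 t_c) = 25.7 × 0.6432 = 16.53 mg/L, and at the critical point k_2 D_c = k_1 L, so D_c = (0.141/0.500) × 16.53 = 4.662 mg/L.
Minimum DO = C_s − D_c = 8.89 − 4.662 = 4.228 mg/L.

t_c ≈ 3.13 d; D_c ≈ 4.66 mg/L; min DO ≈ 4.23 mg/L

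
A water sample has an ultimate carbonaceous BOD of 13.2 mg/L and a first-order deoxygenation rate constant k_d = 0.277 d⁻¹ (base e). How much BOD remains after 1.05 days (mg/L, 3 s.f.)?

L ≈ 9.87 mg/L

L_t = L₀ e^(−k_d t) = 13.2 × e^(−0.277×1.05) = 13.2 × 0.7476 = 9.869 mg/L.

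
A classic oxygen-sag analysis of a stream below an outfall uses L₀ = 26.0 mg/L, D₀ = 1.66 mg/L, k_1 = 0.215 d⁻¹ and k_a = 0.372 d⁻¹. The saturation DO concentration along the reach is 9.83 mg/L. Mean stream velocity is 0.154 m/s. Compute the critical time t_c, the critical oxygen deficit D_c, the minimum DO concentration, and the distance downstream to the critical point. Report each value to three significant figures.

With k_a/k_1 = 1.730 and 1 − D₀(k_a−k_1)/(k_1 L₀) = 0.9534,
t_c = ln(1.730 × 0.9534) / (0.372 − 0.215) = ln(1.650) / 0.1570 = 0.5005/0.1570 = 3.188 d.
D_c = (k_1/k_a) L₀ e^(−k_1 t_c) = (0.215/0.372) × 26.0 × e^(−0.215×3.188) = 0.5780 × 26.0 × 0.5039 = 7.572 mg/L.
Minimum DO = C_s − D_c = 9.83 − 7.572 = 2.258 mg/L.
x_c = v t_c = 0.154 m/s × 3.188 d × 86400 s/d = 42420 m ≈ 42.4 km.

t_c ≈ 3.19 d; D_c ≈ 7.57 mg/L; min DO ≈ 2.26 mg/L; x_c ≈ 42.4 km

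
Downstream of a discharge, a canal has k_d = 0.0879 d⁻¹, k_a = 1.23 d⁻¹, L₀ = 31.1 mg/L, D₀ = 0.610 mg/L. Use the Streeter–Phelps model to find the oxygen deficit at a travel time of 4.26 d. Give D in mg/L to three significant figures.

k_d L₀/(k_a−k_d) = 0.0879×31.1/(1.23−0.0879) = 2.734/1.142 = 2.394 mg/L.
e^(−k_d t) = e^(−0.0879×4.260) = 0.6877; e^(−k_a t) = e^(−1.23×4.260) = 0.005301.
D = 2.394 × (0.6877 − 0.005301) + 0.610 × 0.005301 = 1.633 + 0.003234 = 1.637 mg/L.

D ≈ 1.64 mg/L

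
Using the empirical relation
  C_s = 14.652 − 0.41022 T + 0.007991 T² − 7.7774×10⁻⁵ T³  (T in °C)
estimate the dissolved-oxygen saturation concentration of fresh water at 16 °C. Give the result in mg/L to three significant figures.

C_s ≈ 9.82 mg/L

C_s = 14.652 − 0.41022×16 + 0.007991×16² − 7.7774×10⁻⁵×16³ = 9.816 mg/L.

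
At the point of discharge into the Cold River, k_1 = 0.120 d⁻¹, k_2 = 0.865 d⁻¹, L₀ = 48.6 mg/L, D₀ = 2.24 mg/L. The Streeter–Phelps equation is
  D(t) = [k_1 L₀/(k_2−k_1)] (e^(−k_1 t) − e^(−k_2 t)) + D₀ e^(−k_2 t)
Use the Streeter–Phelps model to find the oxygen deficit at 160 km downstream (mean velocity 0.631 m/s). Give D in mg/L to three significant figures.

Travel time t = x/v = 160 km / (0.631 m/s) = 160000 m / 0.631 m/s = 253600 s = 2.935 d.
k_1 L₀/(k_2−k_1) = 0.120×48.6/(0.865−0.120) = 5.832/0.7450 = 7.828 mg/L.
e^(−k_1 t) = e^(−0.120×2.935) = 0.7032; e^(−k_2 t) = e^(−0.865×2.935) = 0.07898.
D = 7.828 × (0.7032 − 0.07898) + 2.24 × 0.07898 = 4.886 + 0.1769 = 5.063 mg/L.

D ≈ 5.06 mg/L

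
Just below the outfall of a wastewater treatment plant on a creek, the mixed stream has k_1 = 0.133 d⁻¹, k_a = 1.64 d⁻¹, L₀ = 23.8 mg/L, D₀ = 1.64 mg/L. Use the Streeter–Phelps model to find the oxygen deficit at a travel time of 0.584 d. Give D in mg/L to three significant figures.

D ≈ 1.77 mg/L

k_1 L₀/(k_a−k_1) = 0.133×23.8/(1.64−0.133) = 3.165/1.507 = 2.100 mg/L.
e^(−k_1 t) = e^(−0.133×0.5840) = 0.9253; e^(−k_a t) = e^(−1.64×0.5840) = 0.3838.
D = 2.100 × (0.9253 − 0.3838) + 1.64 × 0.3838 = 1.137 + 0.6294 = 1.767 mg/L.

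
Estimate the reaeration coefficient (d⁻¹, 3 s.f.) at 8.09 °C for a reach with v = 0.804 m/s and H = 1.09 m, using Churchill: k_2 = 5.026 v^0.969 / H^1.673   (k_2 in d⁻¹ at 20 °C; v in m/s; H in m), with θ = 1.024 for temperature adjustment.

k_2 ≈ 2.66 d⁻¹

k_2(20) = 5.026 × 0.804^0.969 / 1.09^1.673 = 5.026 × 0.8095 / 1.155 = 3.522 d⁻¹.
k_2(8.09) = 3.522 × 1.024^(8.09−20) = 3.522 × 0.7539 = 2.655 d⁻¹.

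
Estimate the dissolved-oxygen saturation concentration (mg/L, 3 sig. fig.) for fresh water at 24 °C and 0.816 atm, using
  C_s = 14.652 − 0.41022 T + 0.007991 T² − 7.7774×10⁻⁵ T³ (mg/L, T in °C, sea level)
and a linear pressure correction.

At sea level: C_s = 14.652 − 0.41022×24 + 0.007991×24² − 7.7774×10⁻⁵×24³ = 8.334 mg/L.
Pressure correction: C_s' = 8.334 × 0.816 = 6.801 mg/L.

C_s ≈ 6.80 mg/L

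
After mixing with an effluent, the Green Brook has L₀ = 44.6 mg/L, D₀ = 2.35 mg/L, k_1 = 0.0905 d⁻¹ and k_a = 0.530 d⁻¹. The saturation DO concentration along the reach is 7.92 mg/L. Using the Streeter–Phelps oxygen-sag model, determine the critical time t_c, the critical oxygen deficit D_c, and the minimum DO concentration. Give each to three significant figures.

With k_a/k_1 = 5.856 and 1 − D₀(k_a−k_1)/(k_1 L₀) = 0.7441,
t_c = ln(5.856 × 0.7441) / (0.530 − 0.0905) = ln(4.358) / 0.4395 = 1.472/0.4395 = 3.349 d.
L(t_c) = L₀ e^(−k_1 t_c) = 44.6 × 0.7385 = 32.94 mg/L, and at the critical point k_a D_c = k_1 L, so D_c = (0.0905/0.530) × 32.94 = 5.624 mg/L.
Minimum DO = C_s − D_c = 7.92 − 5.624 = 2.296 mg/L.

t_c ≈ 3.35 d; D_c ≈ 5.62 mg/L; min DO ≈ 2.30 mg/L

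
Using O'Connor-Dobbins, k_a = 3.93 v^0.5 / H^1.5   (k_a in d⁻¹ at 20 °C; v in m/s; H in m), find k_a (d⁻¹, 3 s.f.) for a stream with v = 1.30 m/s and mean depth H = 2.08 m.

k_a ≈ 1.49 d⁻¹

k_a = 3.93 × 1.30^0.5 / 2.08^1.5 = 3.93 × 1.140 / 3.000 = 1.494 d⁻¹.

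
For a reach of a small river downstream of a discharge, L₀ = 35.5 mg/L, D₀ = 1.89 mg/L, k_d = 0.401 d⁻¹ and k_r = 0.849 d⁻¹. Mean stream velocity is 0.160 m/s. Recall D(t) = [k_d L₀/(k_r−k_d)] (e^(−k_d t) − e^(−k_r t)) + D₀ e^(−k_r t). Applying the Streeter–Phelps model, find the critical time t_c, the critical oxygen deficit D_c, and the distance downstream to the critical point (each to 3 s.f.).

With k_r/k_d = 2.117 and 1 − D₀(k_r−k_d)/(k_d L₀) = 0.9405,
t_c = ln(2.117 × 0.9405) / (0.849 − 0.401) = ln(1.991) / 0.4480 = 0.6888/0.4480 = 1.537 d.
D_c = (k_d/k_r) L₀ e^(−k_d t_c) = (0.401/0.849) × 35.5 × e^(−0.401×1.537) = 0.4723 × 35.5 × 0.5398 = 9.051 mg/L.
x_c = v t_c = 0.160 m/s × 1.537 d × 86400 s/d = 21250 m ≈ 21.3 km.

t_c ≈ 1.54 d; D_c ≈ 9.05 mg/L; x_c ≈ 21.3 km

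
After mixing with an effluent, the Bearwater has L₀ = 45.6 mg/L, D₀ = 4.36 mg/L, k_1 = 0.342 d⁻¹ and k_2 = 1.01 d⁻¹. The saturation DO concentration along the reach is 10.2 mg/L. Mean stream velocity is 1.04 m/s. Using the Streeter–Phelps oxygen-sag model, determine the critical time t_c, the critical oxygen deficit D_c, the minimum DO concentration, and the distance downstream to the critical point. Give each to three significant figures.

With k_2/k_1 = 2.953 and 1 − D₀(k_2−k_1)/(k_1 L₀) = 0.8132,
t_c = ln(2.953 × 0.8132) / (1.01 − 0.342) = ln(2.402) / 0.6680 = 0.8762/0.6680 = 1.312 d.
D_c = (k_1/k_2) L₀ e^(−k_1 t_c) = (0.342/1.01) × 45.6 × e^(−0.342×1.312) = 0.3386 × 45.6 × 0.6385 = 9.859 mg/L.
Minimum DO = C_s − D_c = 10.2 − 9.859 = 0.3405 mg/L.
x_c = v t_c = 1.04 m/s × 1.312 d × 86400 s/d = 117900 m ≈ 118 km.

t_c ≈ 1.31 d; D_c ≈ 9.86 mg/L; min DO ≈ 0.341 mg/L; x_c ≈ 118 km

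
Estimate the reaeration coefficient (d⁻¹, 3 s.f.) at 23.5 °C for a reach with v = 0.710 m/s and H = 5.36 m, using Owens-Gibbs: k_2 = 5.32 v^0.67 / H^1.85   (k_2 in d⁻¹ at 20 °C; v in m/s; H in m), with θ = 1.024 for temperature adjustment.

k_2(20) = 5.32 × 0.710^0.67 / 5.36^1.85 = 5.32 × 0.7950 / 22.33 = 0.1894 d⁻¹.
k_2(23.5) = 0.1894 × 1.024^(23.5−20) = 0.1894 × 1.087 = 0.2058 d⁻¹.

k_2 ≈ 0.206 d⁻¹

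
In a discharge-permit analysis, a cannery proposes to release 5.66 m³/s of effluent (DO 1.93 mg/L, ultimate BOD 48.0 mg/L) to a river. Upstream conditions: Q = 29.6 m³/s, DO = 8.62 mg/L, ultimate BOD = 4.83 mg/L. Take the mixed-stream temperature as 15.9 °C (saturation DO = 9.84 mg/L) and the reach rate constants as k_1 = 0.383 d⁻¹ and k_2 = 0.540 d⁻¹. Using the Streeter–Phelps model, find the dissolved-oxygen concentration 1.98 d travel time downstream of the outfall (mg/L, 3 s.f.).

Mixed DO = (29.6×8.62 + 5.66×1.93)/(29.6+5.66) = 266.1/35.26 = 7.546 mg/L.
Mixed L₀ = (29.6×4.83 + 5.66×48.0)/(35.26) = 414.6/35.26 = 11.76 mg/L.
Initial deficit D₀ = C_s − DO₀ = 9.84 − 7.546 = 2.294 mg/L.
D(1.98) = [0.383×11.76/(0.540−0.383)](e^(−0.383×1.98) − e^(−0.540×1.98)) + 2.294 e^(−0.540×1.98)
= 28.69 × (0.4684 − 0.3433) + 2.294 × 0.3433 = 4.378 mg/L.
DO = 9.84 − 4.378 = 5.462 mg/L.

DO ≈ 5.46 mg/L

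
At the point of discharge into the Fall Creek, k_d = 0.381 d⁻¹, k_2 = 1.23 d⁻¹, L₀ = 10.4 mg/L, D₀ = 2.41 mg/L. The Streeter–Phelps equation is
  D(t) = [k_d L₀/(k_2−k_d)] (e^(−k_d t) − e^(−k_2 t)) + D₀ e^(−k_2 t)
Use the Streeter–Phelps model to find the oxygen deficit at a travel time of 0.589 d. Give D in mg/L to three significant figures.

D ≈ 2.64 mg/L

k_d L₀/(k_2−k_d) = 0.381×10.4/(1.23−0.381) = 3.962/0.8490 = 4.667 mg/L.
e^(−k_d t) = e^(−0.381×0.5890) = 0.7990; e^(−k_2 t) = e^(−1.23×0.5890) = 0.4846.
D = 4.667 × (0.7990 − 0.4846) + 2.41 × 0.4846 = 1.467 + 1.168 = 2.635 mg/L.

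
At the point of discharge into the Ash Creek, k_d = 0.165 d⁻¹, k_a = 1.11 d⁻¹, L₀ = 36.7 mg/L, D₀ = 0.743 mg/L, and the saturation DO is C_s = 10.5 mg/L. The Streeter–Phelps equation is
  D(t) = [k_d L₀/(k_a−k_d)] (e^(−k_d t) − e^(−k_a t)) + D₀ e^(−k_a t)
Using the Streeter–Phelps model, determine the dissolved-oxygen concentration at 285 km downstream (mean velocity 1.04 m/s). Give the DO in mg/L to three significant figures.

Travel time t = x/v = 285 km / (1.04 m/s) = 285000 m / 1.04 m/s = 274000 s = 3.172 d.
k_d L₀/(k_a−k_d) = 0.165×36.7/(1.11−0.165) = 6.056/0.9450 = 6.408 mg/L.
e^(−k_d t) = e^(−0.165×3.172) = 0.5925; e^(−k_a t) = e^(−1.11×3.172) = 0.02958.
D = 6.408 × (0.5925 − 0.02958) + 0.743 × 0.02958 = 3.607 + 0.02198 = 3.629 mg/L.
DO = C_s − D = 10.5 − 3.629 = 6.871 mg/L.

DO ≈ 6.87 mg/L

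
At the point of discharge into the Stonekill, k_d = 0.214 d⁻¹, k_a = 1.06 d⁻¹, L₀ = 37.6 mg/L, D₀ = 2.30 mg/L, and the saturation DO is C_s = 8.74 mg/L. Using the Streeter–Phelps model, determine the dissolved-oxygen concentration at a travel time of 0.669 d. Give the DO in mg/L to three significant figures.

DO ≈ 4.05 mg/L

k_d L₀/(k_a−k_d) = 0.214×37.6/(1.06−0.214) = 8.046/0.8460 = 9.511 mg/L.
e^(−k_d t) = e^(−0.214×0.6690) = 0.8666; e^(−k_a t) = e^(−1.06×0.6690) = 0.4921.
D = 9.511 × (0.8666 − 0.4921) + 2.30 × 0.4921 = 3.562 + 1.132 = 4.694 mg/L.
DO = C_s − D = 8.74 − 4.694 = 4.046 mg/L.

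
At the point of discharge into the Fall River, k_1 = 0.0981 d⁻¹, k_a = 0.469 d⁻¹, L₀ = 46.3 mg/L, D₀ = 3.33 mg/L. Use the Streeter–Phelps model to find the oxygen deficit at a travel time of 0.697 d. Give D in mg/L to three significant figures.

D ≈ 5.01 mg/L

k_1 L₀/(k_a−k_1) = 0.0981×46.3/(0.469−0.0981) = 4.542/0.3709 = 12.25 mg/L.
e^(−k_1 t) = e^(−0.0981×0.6970) = 0.9339; e^(−k_a t) = e^(−0.469×0.6970) = 0.7212.
D = 12.25 × (0.9339 − 0.7212) + 3.33 × 0.7212 = 2.605 + 2.401 = 5.007 mg/L.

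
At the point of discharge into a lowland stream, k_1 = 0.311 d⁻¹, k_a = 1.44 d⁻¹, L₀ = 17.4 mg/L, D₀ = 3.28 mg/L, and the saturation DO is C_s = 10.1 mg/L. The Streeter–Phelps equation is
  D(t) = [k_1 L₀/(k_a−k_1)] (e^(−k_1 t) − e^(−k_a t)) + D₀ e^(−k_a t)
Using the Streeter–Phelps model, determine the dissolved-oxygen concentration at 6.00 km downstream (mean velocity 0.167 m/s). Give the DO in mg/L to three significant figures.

Travel time t = x/v = 6.00 km / (0.167 m/s) = 6000 m / 0.167 m/s = 35930 s = 0.4158 d.
k_1 L₀/(k_a−k_1) = 0.311×17.4/(1.44−0.311) = 5.411/1.129 = 4.793 mg/L.
e^(−k_1 t) = e^(−0.311×0.4158) = 0.8787; e^(−k_a t) = e^(−1.44×0.4158) = 0.5495.
D = 4.793 × (0.8787 − 0.5495) + 3.28 × 0.5495 = 1.578 + 1.802 = 3.380 mg/L.
DO = C_s − D = 10.1 − 3.380 = 6.720 mg/L.

DO ≈ 6.72 mg/L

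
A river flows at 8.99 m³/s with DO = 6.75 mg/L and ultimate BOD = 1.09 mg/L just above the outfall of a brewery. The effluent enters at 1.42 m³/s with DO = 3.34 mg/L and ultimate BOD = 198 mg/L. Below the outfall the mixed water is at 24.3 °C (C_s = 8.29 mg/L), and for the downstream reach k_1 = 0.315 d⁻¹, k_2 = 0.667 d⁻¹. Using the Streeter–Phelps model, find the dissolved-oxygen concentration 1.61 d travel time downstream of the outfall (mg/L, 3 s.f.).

DO ≈ 1.09 mg/L

Mixed DO = (8.99×6.75 + 1.42×3.34)/(8.99+1.42) = 65.43/10.41 = 6.285 mg/L.
Mixed L₀ = (8.99×1.09 + 1.42×198)/(10.41) = 291.0/10.41 = 27.95 mg/L.
Initial deficit D₀ = C_s − DO₀ = 8.29 − 6.285 = 2.005 mg/L.
D(1.61) = [0.315×27.95/(0.667−0.315)](e^(−0.315×1.61) − e^(−0.667×1.61)) + 2.005 e^(−0.667×1.61)
= 25.01 × (0.6022 − 0.3417) + 2.005 × 0.3417 = 7.201 mg/L.
DO = 8.29 − 7.201 = 1.089 mg/L.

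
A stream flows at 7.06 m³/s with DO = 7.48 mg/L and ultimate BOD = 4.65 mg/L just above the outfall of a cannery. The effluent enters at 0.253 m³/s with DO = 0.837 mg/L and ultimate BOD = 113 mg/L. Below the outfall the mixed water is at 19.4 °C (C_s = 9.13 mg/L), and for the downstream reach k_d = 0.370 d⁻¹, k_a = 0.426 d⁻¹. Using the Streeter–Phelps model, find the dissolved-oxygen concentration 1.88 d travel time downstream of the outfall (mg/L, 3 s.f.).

Mixed DO = (7.06×7.48 + 0.253×0.837)/(7.06+0.253) = 53.02/7.313 = 7.250 mg/L.
Mixed L₀ = (7.06×4.65 + 0.253×113)/(7.313) = 61.42/7.313 = 8.398 mg/L.
Initial deficit D₀ = C_s − DO₀ = 9.13 − 7.250 = 1.880 mg/L.
D(1.88) = [0.370×8.398/(0.426−0.370)](e^(−0.370×1.88) − e^(−0.426×1.88)) + 1.880 e^(−0.426×1.88)
= 55.49 × (0.4988 − 0.4489) + 1.880 × 0.4489 = 3.610 mg/L.
DO = 9.13 − 3.610 = 5.520 mg/L.

DO ≈ 5.52 mg/L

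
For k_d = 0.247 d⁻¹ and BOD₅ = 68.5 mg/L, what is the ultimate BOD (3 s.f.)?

L₀ ≈ 96.6 mg/L

BOD₅ = L₀(1 − e^(−5k_d)) ⇒ L₀ = BOD₅ / (1 − e^(−5×0.247))
= 68.5 / (1 − 0.2908) = 68.5 / 0.7092 = 96.59 mg/L.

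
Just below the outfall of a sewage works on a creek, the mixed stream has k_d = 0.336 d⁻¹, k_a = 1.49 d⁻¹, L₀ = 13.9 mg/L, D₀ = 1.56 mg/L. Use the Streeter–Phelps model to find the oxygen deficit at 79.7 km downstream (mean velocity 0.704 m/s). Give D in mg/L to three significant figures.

Travel time t = x/v = 79.7 km / (0.704 m/s) = 79700 m / 0.704 m/s = 113200 s = 1.310 d.
k_d L₀/(k_a−k_d) = 0.336×13.9/(1.49−0.336) = 4.670/1.154 = 4.047 mg/L.
e^(−k_d t) = e^(−0.336×1.310) = 0.6439; e^(−k_a t) = e^(−1.49×1.310) = 0.1419.
D = 4.047 × (0.6439 − 0.1419) + 1.56 × 0.1419 = 2.031 + 0.2214 = 2.253 mg/L.

D ≈ 2.25 mg/L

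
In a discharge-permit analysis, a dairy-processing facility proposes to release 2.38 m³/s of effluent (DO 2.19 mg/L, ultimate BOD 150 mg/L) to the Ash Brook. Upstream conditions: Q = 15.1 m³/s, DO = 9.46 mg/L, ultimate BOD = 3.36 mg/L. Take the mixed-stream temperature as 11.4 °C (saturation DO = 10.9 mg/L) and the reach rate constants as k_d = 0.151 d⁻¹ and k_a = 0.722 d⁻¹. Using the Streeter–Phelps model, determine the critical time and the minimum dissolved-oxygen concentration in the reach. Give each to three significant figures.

t_c ≈ 1.86 d; minimum DO ≈ 7.22 mg/L

Mixed DO = (15.1×9.46 + 2.38×2.19)/(15.1+2.38) = 148.1/17.48 = 8.470 mg/L.
Mixed L₀ = (15.1×3.36 + 2.38×150)/(17.48) = 407.7/17.48 = 23.33 mg/L.
Initial deficit D₀ = C_s − DO₀ = 10.9 − 8.470 = 2.430 mg/L.
t_c = (1/0.5710) ln[(0.722/0.151)(1 − 2.430×0.5710/(0.151×23.33))] = 1.751 × ln(2.898) = 1.863 d.
D_c = (0.151/0.722) × 23.33 × e^(−0.151×1.863) = 0.2091 × 23.33 × 0.7547 = 3.682 mg/L.
Minimum DO = 10.9 − 3.682 = 7.218 mg/L.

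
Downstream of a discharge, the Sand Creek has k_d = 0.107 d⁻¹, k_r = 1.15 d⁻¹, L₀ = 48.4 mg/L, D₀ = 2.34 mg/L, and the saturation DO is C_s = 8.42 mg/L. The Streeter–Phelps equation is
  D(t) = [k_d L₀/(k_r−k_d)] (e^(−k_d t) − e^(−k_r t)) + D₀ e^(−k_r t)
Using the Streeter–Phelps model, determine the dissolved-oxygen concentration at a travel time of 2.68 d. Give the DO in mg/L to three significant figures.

DO ≈ 4.81 mg/L

k_d L₀/(k_r−k_d) = 0.107×48.4/(1.15−0.107) = 5.179/1.043 = 4.965 mg/L.
e^(−k_d t) = e^(−0.107×2.680) = 0.7507; e^(−k_r t) = e^(−1.15×2.680) = 0.04587.
D = 4.965 × (0.7507 − 0.04587) + 2.34 × 0.04587 = 3.500 + 0.1073 = 3.607 mg/L.
DO = C_s − D = 8.42 − 3.607 = 4.813 mg/L.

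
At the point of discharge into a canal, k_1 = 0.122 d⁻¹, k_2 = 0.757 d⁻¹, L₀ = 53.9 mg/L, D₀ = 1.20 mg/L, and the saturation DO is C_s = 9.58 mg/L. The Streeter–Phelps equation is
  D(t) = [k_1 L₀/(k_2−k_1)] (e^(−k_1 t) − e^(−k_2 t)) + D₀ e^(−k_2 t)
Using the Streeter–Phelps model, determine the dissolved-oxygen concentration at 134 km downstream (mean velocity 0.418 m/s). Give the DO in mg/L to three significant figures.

Travel time t = x/v = 134 km / (0.418 m/s) = 134000 m / 0.418 m/s = 320600 s = 3.710 d.
k_1 L₀/(k_2−k_1) = 0.122×53.9/(0.757−0.122) = 6.576/0.6350 = 10.36 mg/L.
e^(−k_1 t) = e^(−0.122×3.710) = 0.6359; e^(−k_2 t) = e^(−0.757×3.710) = 0.06028.
D = 10.36 × (0.6359 − 0.06028) + 1.20 × 0.06028 = 5.961 + 0.07234 = 6.034 mg/L.
DO = C_s − D = 9.58 − 6.034 = 3.546 mg/L.

DO ≈ 3.55 mg/L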